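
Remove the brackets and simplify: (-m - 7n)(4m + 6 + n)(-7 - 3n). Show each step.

28m^2 + 12m^2n + 42m + 221mn + 87mn^2 + 294n + 175n^2 + 21n^3

(-m - 7n)(4m + 6 + n)(-7 - 3n)
= (-4m^2 - 6m - mn - 28mn - 42n - 7n^2)(-7 - 3n)    [distributive law]
= (-4m^2 - 6m - 29mn - 42n - 7n^2)(-7 - 3n)    [combine like terms]
= 28m^2 + 12m^2n + 42m + 18mn + 203mn + 87mn^2 + 294n + 126n^2 + 49n^2 + 21n^3    [distributive law]
= 28m^2 + 12m^2n + 42m + 221mn + 87mn^2 + 294n + 175n^2 + 21n^3    [combine like terms]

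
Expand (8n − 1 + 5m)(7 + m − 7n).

(8n − 1 + 5m)(7 + m − 7n)
= 56n + 8mn − 56n^2 − 7 − m + 7n + 35m + 5m^2 − 35mn    [distributive law]
= 63n − 27mn − 56n^2 − 7 + 34m + 5m^2    [combine like terms]

63n − 27mn − 56n^2 − 7 + 34m + 5m^2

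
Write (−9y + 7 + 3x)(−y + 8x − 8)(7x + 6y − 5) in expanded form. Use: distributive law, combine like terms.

−387xy² + 54y³ + 345y² − 381x²y + 1022xy − 661y + 104x² − 552x + 280 + 168x³

(−9y + 7 + 3x)(−y + 8x − 8)(7x + 6y − 5)
= (9y² − 72xy + 72y − 7y + 56x − 56 − 3xy + 24x² − 24x)(7x + 6y − 5)    [distributive law]
= (9y² − 75xy + 65y + 32x − 56 + 24x²)(7x + 6y − 5)    [combine like terms]
= 63xy² + 54y³ − 45y² − 525x²y − 450xy² + 375xy + 455xy + 390y² − 325y + 224x² + 192xy − 160x − 392x − 336y + 280 + 168x³ + 144x²y − 120x²    [distributive law]
= −387xy² + 54y³ + 345y² − 381x²y + 1022xy − 661y + 104x² − 552x + 280 + 168x³    [combine like terms]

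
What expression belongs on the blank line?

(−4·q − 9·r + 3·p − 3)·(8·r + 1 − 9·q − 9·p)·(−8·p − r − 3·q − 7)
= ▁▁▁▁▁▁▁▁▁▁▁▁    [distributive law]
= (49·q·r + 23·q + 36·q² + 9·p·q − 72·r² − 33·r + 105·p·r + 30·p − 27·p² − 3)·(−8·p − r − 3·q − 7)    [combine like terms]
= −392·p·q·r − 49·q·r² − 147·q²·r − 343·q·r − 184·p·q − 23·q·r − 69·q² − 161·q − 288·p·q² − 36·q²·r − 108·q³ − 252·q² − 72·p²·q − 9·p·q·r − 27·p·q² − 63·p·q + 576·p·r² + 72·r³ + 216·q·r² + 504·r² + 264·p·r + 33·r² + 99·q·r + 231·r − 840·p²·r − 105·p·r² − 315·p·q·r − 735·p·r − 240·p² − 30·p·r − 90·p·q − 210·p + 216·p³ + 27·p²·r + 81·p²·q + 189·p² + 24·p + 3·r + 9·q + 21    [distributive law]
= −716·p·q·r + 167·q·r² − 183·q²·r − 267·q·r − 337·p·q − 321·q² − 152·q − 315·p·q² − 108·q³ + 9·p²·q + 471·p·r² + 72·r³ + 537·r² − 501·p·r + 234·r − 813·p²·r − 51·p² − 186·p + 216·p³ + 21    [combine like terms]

After distributive law, the bracketed line is:

(−32·q·r − 4·q + 36·q² + 36·p·q − 72·r² − 9·r + 81·q·r + 81·p·r + 24·p·r + 3·p − 27·p·q − 27·p² − 24·r − 3 + 27·q + 27·p)·(−8·p − r − 3·q − 7)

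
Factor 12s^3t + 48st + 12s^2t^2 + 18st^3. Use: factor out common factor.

6st(2s^2 + 8 + 2st + 3t^2)

12s^3t + 48st + 12s^2t^2 + 18st^3
= 6(2s^3t + 8st + 2s^2t^2 + 3st^3)    [factor out 6]
= 6st(2s^2 + 8 + 2st + 3t^2)    [factor out st]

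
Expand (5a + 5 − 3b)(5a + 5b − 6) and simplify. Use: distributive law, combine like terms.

(5a + 5 − 3b)(5a + 5b − 6)
= 25a² + 25ab − 30a + 25a + 25b − 30 − 15ab − 15b² + 18b    [distributive law]
= 25a² + 10ab − 5a + 43b − 30 − 15b²    [combine like terms]

25a² + 10ab − 5a + 43b − 30 − 15b²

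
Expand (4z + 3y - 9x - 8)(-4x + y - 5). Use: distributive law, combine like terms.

-16xz + 4yz - 20z - 21xy + 3y^2 - 23y + 36x^2 + 77x + 40

(4z + 3y - 9x - 8)(-4x + y - 5)
= -16xz + 4yz - 20z - 12xy + 3y^2 - 15y + 36x^2 - 9xy + 45x + 32x - 8y + 40    [distributive law]
= -16xz + 4yz - 20z - 21xy + 3y^2 - 23y + 36x^2 + 77x + 40    [combine like terms]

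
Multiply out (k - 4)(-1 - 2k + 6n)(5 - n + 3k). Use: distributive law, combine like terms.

(k - 4)(-1 - 2k + 6n)(5 - n + 3k)
= (-k - 2k^2 + 6kn + 4 + 8k - 24n)(5 - n + 3k)    [distributive law]
= (7k - 2k^2 + 6kn + 4 - 24n)(5 - n + 3k)    [combine like terms]
= 35k - 7kn + 21k^2 - 10k^2 + 2k^2n - 6k^3 + 30kn - 6kn^2 + 18k^2n + 20 - 4n + 12k - 120n + 24n^2 - 72kn    [distributive law]
= 47k - 49kn + 11k^2 + 20k^2n - 6k^3 - 6kn^2 + 20 - 124n + 24n^2    [combine like terms]

47k - 49kn + 11k^2 + 20k^2n - 6k^3 - 6kn^2 + 20 - 124n + 24n^2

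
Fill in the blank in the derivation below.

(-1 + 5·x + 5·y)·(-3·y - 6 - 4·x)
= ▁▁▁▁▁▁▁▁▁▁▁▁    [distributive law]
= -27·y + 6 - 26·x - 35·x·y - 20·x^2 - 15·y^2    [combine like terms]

By distributive law:

3·y + 6 + 4·x - 15·x·y - 30·x - 20·x^2 - 15·y^2 - 30·y - 20·x·y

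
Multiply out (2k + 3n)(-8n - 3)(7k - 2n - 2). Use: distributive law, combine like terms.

(2k + 3n)(-8n - 3)(7k - 2n - 2)
= (-16kn - 6k - 24n^2 - 9n)(7k - 2n - 2)    [distributive law]
= -112k^2n + 32kn^2 + 32kn - 42k^2 + 12kn + 12k - 168kn^2 + 48n^3 + 48n^2 - 63kn + 18n^2 + 18n    [distributive law]
= -112k^2n - 136kn^2 - 19kn - 42k^2 + 12k + 48n^3 + 66n^2 + 18n    [combine like terms]

-112k^2n - 136kn^2 - 19kn - 42k^2 + 12k + 48n^3 + 66n^2 + 18n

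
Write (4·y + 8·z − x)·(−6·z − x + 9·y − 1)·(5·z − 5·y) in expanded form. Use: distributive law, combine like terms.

(4·y + 8·z − x)·(−6·z − x + 9·y − 1)·(5·z − 5·y)
= (−24·y·z − 4·x·y + 36·y² − 4·y − 48·z² − 8·x·z + 72·y·z − 8·z + 6·x·z + x² − 9·x·y + x)·(5·z − 5·y)    [distributive law]
= (48·y·z − 13·x·y + 36·y² − 4·y − 48·z² − 2·x·z − 8·z + x² + x)·(5·z − 5·y)    [combine like terms]
= 240·y·z² − 240·y²·z − 65·x·y·z + 65·x·y² + 180·y²·z − 180·y³ − 20·y·z + 20·y² − 240·z³ + 240·y·z² − 10·x·z² + 10·x·y·z − 40·z² + 40·y·z + 5·x²·z − 5·x²·y + 5·x·z − 5·x·y    [distributive law]
= 480·y·z² − 60·y²·z − 55·x·y·z + 65·x·y² − 180·y³ + 20·y·z + 20·y² − 240·z³ − 10·x·z² − 40·z² + 5·x²·z − 5·x²·y + 5·x·z − 5·x·y    [combine like terms]

480·y·z² − 60·y²·z − 55·x·y·z + 65·x·y² − 180·y³ + 20·y·z + 20·y² − 240·z³ − 10·x·z² − 40·z² + 5·x²·z − 5·x²·y + 5·x·z − 5·x·y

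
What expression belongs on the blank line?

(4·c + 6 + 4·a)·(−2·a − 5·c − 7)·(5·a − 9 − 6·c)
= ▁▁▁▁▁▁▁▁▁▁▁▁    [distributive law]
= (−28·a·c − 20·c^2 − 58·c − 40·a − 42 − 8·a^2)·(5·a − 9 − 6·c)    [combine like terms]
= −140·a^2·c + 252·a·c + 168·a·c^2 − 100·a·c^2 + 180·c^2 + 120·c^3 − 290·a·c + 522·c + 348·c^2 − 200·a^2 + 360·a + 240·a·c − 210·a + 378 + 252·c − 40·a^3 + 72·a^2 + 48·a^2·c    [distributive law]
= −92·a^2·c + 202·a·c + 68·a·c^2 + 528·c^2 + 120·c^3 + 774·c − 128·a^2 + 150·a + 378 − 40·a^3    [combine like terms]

Applying distributive law to the line above:

(−8·a·c − 20·c^2 − 28·c − 12·a − 30·c − 42 − 8·a^2 − 20·a·c − 28·a)·(5·a − 9 − 6·c)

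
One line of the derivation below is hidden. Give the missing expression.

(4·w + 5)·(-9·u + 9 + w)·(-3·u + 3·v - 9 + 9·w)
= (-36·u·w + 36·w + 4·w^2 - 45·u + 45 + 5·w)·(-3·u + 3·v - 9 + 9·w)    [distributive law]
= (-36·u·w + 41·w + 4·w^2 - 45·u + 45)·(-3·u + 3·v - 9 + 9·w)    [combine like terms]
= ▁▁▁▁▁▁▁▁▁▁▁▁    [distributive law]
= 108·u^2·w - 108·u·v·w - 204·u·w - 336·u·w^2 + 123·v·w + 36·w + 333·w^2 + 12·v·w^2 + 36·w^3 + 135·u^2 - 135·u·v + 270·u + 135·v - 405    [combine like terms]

Applying distributive law to the line above:

108·u^2·w - 108·u·v·w + 324·u·w - 324·u·w^2 - 123·u·w + 123·v·w - 369·w + 369·w^2 - 12·u·w^2 + 12·v·w^2 - 36·w^2 + 36·w^3 + 135·u^2 - 135·u·v + 405·u - 405·u·w - 135·u + 135·v - 405 + 405·w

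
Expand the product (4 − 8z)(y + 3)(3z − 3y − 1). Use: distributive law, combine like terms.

92yz − 12y^2 − 40y + 60z − 12 − 24yz^2 + 24y^2z − 72z^2

(4 − 8z)(y + 3)(3z − 3y − 1)
= (4y + 12 − 8yz − 24z)(3z − 3y − 1)    [distributive law]
= 12yz − 12y^2 − 4y + 36z − 36y − 12 − 24yz^2 + 24y^2z + 8yz − 72z^2 + 72yz + 24z    [distributive law]
= 92yz − 12y^2 − 40y + 60z − 12 − 24yz^2 + 24y^2z − 72z^2    [combine like terms]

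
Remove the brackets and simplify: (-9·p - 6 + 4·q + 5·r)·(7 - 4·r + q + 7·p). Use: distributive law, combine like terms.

-105·p + 71·p·r + 19·p·q - 63·p^2 - 42 + 59·r + 22·q - 11·q·r + 4·q^2 - 20·r^2

(-9·p - 6 + 4·q + 5·r)·(7 - 4·r + q + 7·p)
= -63·p + 36·p·r - 9·p·q - 63·p^2 - 42 + 24·r - 6·q - 42·p + 28·q - 16·q·r + 4·q^2 + 28·p·q + 35·r - 20·r^2 + 5·q·r + 35·p·r    [distributive law]
= -105·p + 71·p·r + 19·p·q - 63·p^2 - 42 + 59·r + 22·q - 11·q·r + 4·q^2 - 20·r^2    [combine like terms]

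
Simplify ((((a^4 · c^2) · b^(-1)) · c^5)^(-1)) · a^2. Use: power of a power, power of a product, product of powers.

a^(-2)bc^(-7)

((((a^4 · c^2) · b^(-1)) · c^5)^(-1)) · a^2
= ((((a^4 · c^2) · b^(-1))^(-1)) · ((c^5)^(-1))) · a^2    [power of a product]
= ((((a^4 · c^2)^(-1)) · ((b^(-1))^(-1))) · ((c^5)^(-1))) · a^2    [power of a product]
= (((((a^4)^(-1)) · ((c^2)^(-1))) · ((b^(-1))^(-1))) · ((c^5)^(-1))) · a^2    [power of a product]
= (((a^(-4) · ((c^2)^(-1))) · ((b^(-1))^(-1))) · ((c^5)^(-1))) · a^2    [power of a power]
= (((a^(-4) · c^(-2)) · ((b^(-1))^(-1))) · ((c^5)^(-1))) · a^2    [power of a power]
= (((a^(-4) · c^(-2)) · b) · ((c^5)^(-1))) · a^2    [power of a power]
= (((a^(-4) · c^(-2)) · b) · c^(-5)) · a^2    [power of a power]
= a^(-2)bc^(-7)    [product of powers]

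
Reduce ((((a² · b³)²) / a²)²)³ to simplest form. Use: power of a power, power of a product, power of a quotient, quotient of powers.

a¹²b³⁶

((((a² · b³)²) / a²)²)³
= (((a² · b³)²) / a²)⁶    [power of a power]
= (((a² · b³)²)⁶) / ((a²)⁶)    [power of a quotient]
= ((a² · b³)¹²) / ((a²)⁶)    [power of a power]
= (((a²)¹²) · ((b³)¹²)) / ((a²)⁶)    [power of a product]
= (a²⁴ · ((b³)¹²)) / ((a²)⁶)    [power of a power]
= (a²⁴ · b³⁶) / ((a²)⁶)    [power of a power]
= (a²⁴ · b³⁶) / a¹²    [power of a power]
= a¹²b³⁶    [quotient of powers]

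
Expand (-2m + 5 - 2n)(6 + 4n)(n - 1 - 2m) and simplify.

-20mn - 48m + 24m^2 + 8mn^2 + 16m^2n + 22n - 30 + 16n^2 - 8n^3

(-2m + 5 - 2n)(6 + 4n)(n - 1 - 2m)
= (-12m - 8mn + 30 + 20n - 12n - 8n^2)(n - 1 - 2m)    [distributive law]
= (-12m - 8mn + 30 + 8n - 8n^2)(n - 1 - 2m)    [combine like terms]
= -12mn + 12m + 24m^2 - 8mn^2 + 8mn + 16m^2n + 30n - 30 - 60m + 8n^2 - 8n - 16mn - 8n^3 + 8n^2 + 16mn^2    [distributive law]
= -20mn - 48m + 24m^2 + 8mn^2 + 16m^2n + 22n - 30 + 16n^2 - 8n^3    [combine like terms]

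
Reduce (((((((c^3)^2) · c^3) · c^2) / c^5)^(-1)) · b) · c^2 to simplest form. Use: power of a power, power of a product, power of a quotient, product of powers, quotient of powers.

bc^(-4)

(((((((c^3)^2) · c^3) · c^2) / c^5)^(-1)) · b) · c^2
= (((((((c^3)^2) · c^3) · c^2)^(-1)) / ((c^5)^(-1))) · b) · c^2    [power of a quotient]
= (((((((c^3)^2) · c^3)^(-1)) · ((c^2)^(-1))) / ((c^5)^(-1))) · b) · c^2    [power of a product]
= (((((((c^3)^2)^(-1)) · ((c^3)^(-1))) · ((c^2)^(-1))) / ((c^5)^(-1))) · b) · c^2    [power of a product]
= ((((((c^3)^(-2)) · ((c^3)^(-1))) · ((c^2)^(-1))) / ((c^5)^(-1))) · b) · c^2    [power of a power]
= ((((c^(-6) · ((c^3)^(-1))) · ((c^2)^(-1))) / ((c^5)^(-1))) · b) · c^2    [power of a power]
= ((((c^(-6) · c^(-3)) · ((c^2)^(-1))) / ((c^5)^(-1))) · b) · c^2    [power of a power]
= (((c^(-9) · ((c^2)^(-1))) / ((c^5)^(-1))) · b) · c^2    [product of powers]
= (((c^(-9) · c^(-2)) / ((c^5)^(-1))) · b) · c^2    [power of a power]
= ((c^(-11) / ((c^5)^(-1))) · b) · c^2    [product of powers]
= ((c^(-11) / c^(-5)) · b) · c^2    [power of a power]
= (c^(-6) · b) · c^2    [quotient of powers]
= bc^(-4)    [product of powers]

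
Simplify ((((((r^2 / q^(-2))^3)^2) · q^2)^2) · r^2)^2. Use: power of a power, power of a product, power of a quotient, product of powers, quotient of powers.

((((((r^2 / q^(-2))^3)^2) · q^2)^2) · r^2)^2
= ((((((r^2 / q^(-2))^3)^2) · q^2)^2)^2) · ((r^2)^2)    [power of a product]
= (((((r^2 / q^(-2))^3)^2) · q^2)^4) · ((r^2)^2)    [power of a power]
= (((((r^2 / q^(-2))^3)^2)^4) · ((q^2)^4)) · ((r^2)^2)    [power of a product]
= ((((r^2 / q^(-2))^3)^8) · ((q^2)^4)) · ((r^2)^2)    [power of a power]
= (((r^2 / q^(-2))^24) · ((q^2)^4)) · ((r^2)^2)    [power of a power]
= ((((r^2)^24) / ((q^(-2))^24)) · ((q^2)^4)) · ((r^2)^2)    [power of a quotient]
= ((r^48 / ((q^(-2))^24)) · ((q^2)^4)) · ((r^2)^2)    [power of a power]
= ((r^48 / q^(-48)) · ((q^2)^4)) · ((r^2)^2)    [power of a power]
= ((r^48 / q^(-48)) · q^8) · ((r^2)^2)    [power of a power]
= ((r^48 / q^(-48)) · q^8) · r^4    [power of a power]
= q^56r^52    [quotient of powers; product of powers]

q^56r^52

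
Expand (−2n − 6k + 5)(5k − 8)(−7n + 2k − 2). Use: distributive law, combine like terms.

(−2n − 6k + 5)(5k − 8)(−7n + 2k − 2)
= (−10kn + 16n − 30k^2 + 48k + 25k − 40)(−7n + 2k − 2)    [distributive law]
= (−10kn + 16n − 30k^2 + 73k − 40)(−7n + 2k − 2)    [combine like terms]
= 70kn^2 − 20k^2n + 20kn − 112n^2 + 32kn − 32n + 210k^2n − 60k^3 + 60k^2 − 511kn + 146k^2 − 146k + 280n − 80k + 80    [distributive law]
= 70kn^2 + 190k^2n − 459kn − 112n^2 + 248n − 60k^3 + 206k^2 − 226k + 80    [combine like terms]

70kn^2 + 190k^2n − 459kn − 112n^2 + 248n − 60k^3 + 206k^2 − 226k + 80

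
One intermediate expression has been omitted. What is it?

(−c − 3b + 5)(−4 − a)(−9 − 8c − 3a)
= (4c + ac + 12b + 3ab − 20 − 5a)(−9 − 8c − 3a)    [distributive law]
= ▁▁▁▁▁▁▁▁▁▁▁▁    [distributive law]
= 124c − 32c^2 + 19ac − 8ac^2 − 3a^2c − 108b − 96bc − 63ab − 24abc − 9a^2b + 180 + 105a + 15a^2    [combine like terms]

After distributive law, the bracketed line is:

−36c − 32c^2 − 12ac − 9ac − 8ac^2 − 3a^2c − 108b − 96bc − 36ab − 27ab − 24abc − 9a^2b + 180 + 160c + 60a + 45a + 40ac + 15a^2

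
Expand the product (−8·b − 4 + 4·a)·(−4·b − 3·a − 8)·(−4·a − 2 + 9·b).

−56·a·b^2 + 656·b^2 + 288·b^3 − 140·a^2·b − 516·a·b + 128·b + 104·a^2 − 88·a − 64 + 48·a^3

(−8·b − 4 + 4·a)·(−4·b − 3·a − 8)·(−4·a − 2 + 9·b)
= (32·b^2 + 24·a·b + 64·b + 16·b + 12·a + 32 − 16·a·b − 12·a^2 − 32·a)·(−4·a − 2 + 9·b)    [distributive law]
= (32·b^2 + 8·a·b + 80·b − 20·a + 32 − 12·a^2)·(−4·a − 2 + 9·b)    [combine like terms]
= −128·a·b^2 − 64·b^2 + 288·b^3 − 32·a^2·b − 16·a·b + 72·a·b^2 − 320·a·b − 160·b + 720·b^2 + 80·a^2 + 40·a − 180·a·b − 128·a − 64 + 288·b + 48·a^3 + 24·a^2 − 108·a^2·b    [distributive law]
= −56·a·b^2 + 656·b^2 + 288·b^3 − 140·a^2·b − 516·a·b + 128·b + 104·a^2 − 88·a − 64 + 48·a^3    [combine like terms]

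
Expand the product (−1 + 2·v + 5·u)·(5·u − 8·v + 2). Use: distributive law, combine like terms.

(−1 + 2·v + 5·u)·(5·u − 8·v + 2)
= −5·u + 8·v − 2 + 10·u·v − 16·v^2 + 4·v + 25·u^2 − 40·u·v + 10·u    [distributive law]
= 5·u + 12·v − 2 − 30·u·v − 16·v^2 + 25·u^2    [combine like terms]

5·u + 12·v − 2 − 30·u·v − 16·v^2 + 25·u^2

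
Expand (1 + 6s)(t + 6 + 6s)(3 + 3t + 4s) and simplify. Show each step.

21t + 3t^2 + 148st + 18 + 150s + 276s^2 + 18st^2 + 132s^2t + 144s^3

(1 + 6s)(t + 6 + 6s)(3 + 3t + 4s)
= (t + 6 + 6s + 6st + 36s + 36s^2)(3 + 3t + 4s)    [distributive law]
= (t + 6 + 42s + 6st + 36s^2)(3 + 3t + 4s)    [combine like terms]
= 3t + 3t^2 + 4st + 18 + 18t + 24s + 126s + 126st + 168s^2 + 18st + 18st^2 + 24s^2t + 108s^2 + 108s^2t + 144s^3    [distributive law]
= 21t + 3t^2 + 148st + 18 + 150s + 276s^2 + 18st^2 + 132s^2t + 144s^3    [combine like terms]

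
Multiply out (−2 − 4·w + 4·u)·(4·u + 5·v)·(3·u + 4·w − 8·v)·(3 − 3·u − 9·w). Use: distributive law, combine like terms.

−72·u^2 + 216·u^3 + 360·u^2·w − 96·u·w + 96·u·w^2 + 102·u·v − 306·u^2·v + 258·u·v·w − 120·v·w + 120·v·w^2 + 240·v^2 − 720·u·v^2 − 240·v^2·w − 480·u^3·w + 48·u^2·w^2 + 576·u·w^3 + 168·u^2·v·w − 1092·u·v·w^2 + 720·v·w^3 + 960·u·v^2·w − 1440·v^2·w^2 − 144·u^4 + 204·u^3·v + 480·u^2·v^2

(−2 − 4·w + 4·u)·(4·u + 5·v)·(3·u + 4·w − 8·v)·(3 − 3·u − 9·w)
= (−8·u − 10·v − 16·u·w − 20·v·w + 16·u^2 + 20·u·v)·(3·u + 4·w − 8·v)·(3 − 3·u − 9·w)    [distributive law]
= (−24·u^2 − 32·u·w + 64·u·v − 30·u·v − 40·v·w + 80·v^2 − 48·u^2·w − 64·u·w^2 + 128·u·v·w − 60·u·v·w − 80·v·w^2 + 160·v^2·w + 48·u^3 + 64·u^2·w − 128·u^2·v + 60·u^2·v + 80·u·v·w − 160·u·v^2)·(3 − 3·u − 9·w)    [distributive law]
= (−24·u^2 − 32·u·w + 34·u·v − 40·v·w + 80·v^2 + 16·u^2·w − 64·u·w^2 + 148·u·v·w − 80·v·w^2 + 160·v^2·w + 48·u^3 − 68·u^2·v − 160·u·v^2)·(3 − 3·u − 9·w)    [combine like terms]
= −72·u^2 + 72·u^3 + 216·u^2·w − 96·u·w + 96·u^2·w + 288·u·w^2 + 102·u·v − 102·u^2·v − 306·u·v·w − 120·v·w + 120·u·v·w + 360·v·w^2 + 240·v^2 − 240·u·v^2 − 720·v^2·w + 48·u^2·w − 48·u^3·w − 144·u^2·w^2 − 192·u·w^2 + 192·u^2·w^2 + 576·u·w^3 + 444·u·v·w − 444·u^2·v·w − 1332·u·v·w^2 − 240·v·w^2 + 240·u·v·w^2 + 720·v·w^3 + 480·v^2·w − 480·u·v^2·w − 1440·v^2·w^2 + 144·u^3 − 144·u^4 − 432·u^3·w − 204·u^2·v + 204·u^3·v + 612·u^2·v·w − 480·u·v^2 + 480·u^2·v^2 + 1440·u·v^2·w    [distributive law]
= −72·u^2 + 216·u^3 + 360·u^2·w − 96·u·w + 96·u·w^2 + 102·u·v − 306·u^2·v + 258·u·v·w − 120·v·w + 120·v·w^2 + 240·v^2 − 720·u·v^2 − 240·v^2·w − 480·u^3·w + 48·u^2·w^2 + 576·u·w^3 + 168·u^2·v·w − 1092·u·v·w^2 + 720·v·w^3 + 960·u·v^2·w − 1440·v^2·w^2 − 144·u^4 + 204·u^3·v + 480·u^2·v^2    [combine like terms]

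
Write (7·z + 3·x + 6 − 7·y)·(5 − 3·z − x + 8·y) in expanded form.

17·z − 21·z² − 16·x·z + 77·y·z + 9·x − 3·x² + 31·x·y + 30 + 13·y − 56·y²

(7·z + 3·x + 6 − 7·y)·(5 − 3·z − x + 8·y)
= 35·z − 21·z² − 7·x·z + 56·y·z + 15·x − 9·x·z − 3·x² + 24·x·y + 30 − 18·z − 6·x + 48·y − 35·y + 21·y·z + 7·x·y − 56·y²    [distributive law]
= 17·z − 21·z² − 16·x·z + 77·y·z + 9·x − 3·x² + 31·x·y + 30 + 13·y − 56·y²    [combine like terms]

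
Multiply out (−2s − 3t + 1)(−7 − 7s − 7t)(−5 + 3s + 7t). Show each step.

(−2s − 3t + 1)(−7 − 7s − 7t)(−5 + 3s + 7t)
= (14s + 14s^2 + 14st + 21t + 21st + 21t^2 − 7 − 7s − 7t)(−5 + 3s + 7t)    [distributive law]
= (7s + 14s^2 + 35st + 14t + 21t^2 − 7)(−5 + 3s + 7t)    [combine like terms]
= −35s + 21s^2 + 49st − 70s^2 + 42s^3 + 98s^2t − 175st + 105s^2t + 245st^2 − 70t + 42st + 98t^2 − 105t^2 + 63st^2 + 147t^3 + 35 − 21s − 49t    [distributive law]
= −56s − 49s^2 − 84st + 42s^3 + 203s^2t + 308st^2 − 119t − 7t^2 + 147t^3 + 35    [combine like terms]

−56s − 49s^2 − 84st + 42s^3 + 203s^2t + 308st^2 − 119t − 7t^2 + 147t^3 + 35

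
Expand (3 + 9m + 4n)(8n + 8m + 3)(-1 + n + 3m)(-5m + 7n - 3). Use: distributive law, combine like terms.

-198mn - 201n^2 + 18n - 235mn^2 - 68n^3 - 860m^2n - 123m^2 + 117m - 1053m^3 + 27 + 1688m^2n^2 + 1240mn^3 - 408m^3n - 1080m^4 + 224n^4

(3 + 9m + 4n)(8n + 8m + 3)(-1 + n + 3m)(-5m + 7n - 3)
= (24n + 24m + 9 + 72mn + 72m^2 + 27m + 32n^2 + 32mn + 12n)(-1 + n + 3m)(-5m + 7n - 3)    [distributive law]
= (36n + 51m + 9 + 104mn + 72m^2 + 32n^2)(-1 + n + 3m)(-5m + 7n - 3)    [combine like terms]
= (-36n + 36n^2 + 108mn - 51m + 51mn + 153m^2 - 9 + 9n + 27m - 104mn + 104mn^2 + 312m^2n - 72m^2 + 72m^2n + 216m^3 - 32n^2 + 32n^3 + 96mn^2)(-5m + 7n - 3)    [distributive law]
= (-27n + 4n^2 + 55mn - 24m + 81m^2 - 9 + 200mn^2 + 384m^2n + 216m^3 + 32n^3)(-5m + 7n - 3)    [combine like terms]
= 135mn - 189n^2 + 81n - 20mn^2 + 28n^3 - 12n^2 - 275m^2n + 385mn^2 - 165mn + 120m^2 - 168mn + 72m - 405m^3 + 567m^2n - 243m^2 + 45m - 63n + 27 - 1000m^2n^2 + 1400mn^3 - 600mn^2 - 1920m^3n + 2688m^2n^2 - 1152m^2n - 1080m^4 + 1512m^3n - 648m^3 - 160mn^3 + 224n^4 - 96n^3    [distributive law]
= -198mn - 201n^2 + 18n - 235mn^2 - 68n^3 - 860m^2n - 123m^2 + 117m - 1053m^3 + 27 + 1688m^2n^2 + 1240mn^3 - 408m^3n - 1080m^4 + 224n^4    [combine like terms]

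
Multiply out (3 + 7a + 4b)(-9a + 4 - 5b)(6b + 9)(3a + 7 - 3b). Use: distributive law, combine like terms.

(3 + 7a + 4b)(-9a + 4 - 5b)(6b + 9)(3a + 7 - 3b)
= (-27a + 12 - 15b - 63a² + 28a - 35ab - 36ab + 16b - 20b²)(6b + 9)(3a + 7 - 3b)    [distributive law]
= (a + 12 + b - 63a² - 71ab - 20b²)(6b + 9)(3a + 7 - 3b)    [combine like terms]
= (6ab + 9a + 72b + 108 + 6b² + 9b - 378a²b - 567a² - 426ab² - 639ab - 120b³ - 180b²)(3a + 7 - 3b)    [distributive law]
= (-633ab + 9a + 81b + 108 - 174b² - 378a²b - 567a² - 426ab² - 120b³)(3a + 7 - 3b)    [combine like terms]
= -1899a²b - 4431ab + 1899ab² + 27a² + 63a - 27ab + 243ab + 567b - 243b² + 324a + 756 - 324b - 522ab² - 1218b² + 522b³ - 1134a³b - 2646a²b + 1134a²b² - 1701a³ - 3969a² + 1701a²b - 1278a²b² - 2982ab² + 1278ab³ - 360ab³ - 840b³ + 360b⁴    [distributive law]
= -2844a²b - 4215ab - 1605ab² - 3942a² + 387a + 243b - 1461b² + 756 - 318b³ - 1134a³b - 144a²b² - 1701a³ + 918ab³ + 360b⁴    [combine like terms]

-2844a²b - 4215ab - 1605ab² - 3942a² + 387a + 243b - 1461b² + 756 - 318b³ - 1134a³b - 144a²b² - 1701a³ + 918ab³ + 360b⁴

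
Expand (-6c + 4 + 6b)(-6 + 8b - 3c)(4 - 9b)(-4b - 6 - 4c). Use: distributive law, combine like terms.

(-6c + 4 + 6b)(-6 + 8b - 3c)(4 - 9b)(-4b - 6 - 4c)
= (36c - 48bc + 18c² - 24 + 32b - 12c - 36b + 48b² - 18bc)(4 - 9b)(-4b - 6 - 4c)    [distributive law]
= (24c - 66bc + 18c² - 24 - 4b + 48b²)(4 - 9b)(-4b - 6 - 4c)    [combine like terms]
= (96c - 216bc - 264bc + 594b²c + 72c² - 162bc² - 96 + 216b - 16b + 36b² + 192b² - 432b³)(-4b - 6 - 4c)    [distributive law]
= (96c - 480bc + 594b²c + 72c² - 162bc² - 96 + 200b + 228b² - 432b³)(-4b - 6 - 4c)    [combine like terms]
= -384bc - 576c - 384c² + 1920b²c + 2880bc + 1920bc² - 2376b³c - 3564b²c - 2376b²c² - 288bc² - 432c² - 288c³ + 648b²c² + 972bc² + 648bc³ + 384b + 576 + 384c - 800b² - 1200b - 800bc - 912b³ - 1368b² - 912b²c + 1728b⁴ + 2592b³ + 1728b³c    [distributive law]
= 1696bc - 192c - 816c² - 2556b²c + 2604bc² - 648b³c - 1728b²c² - 288c³ + 648bc³ - 816b + 576 - 2168b² + 1680b³ + 1728b⁴    [combine like terms]

1696bc - 192c - 816c² - 2556b²c + 2604bc² - 648b³c - 1728b²c² - 288c³ + 648bc³ - 816b + 576 - 2168b² + 1680b³ + 1728b⁴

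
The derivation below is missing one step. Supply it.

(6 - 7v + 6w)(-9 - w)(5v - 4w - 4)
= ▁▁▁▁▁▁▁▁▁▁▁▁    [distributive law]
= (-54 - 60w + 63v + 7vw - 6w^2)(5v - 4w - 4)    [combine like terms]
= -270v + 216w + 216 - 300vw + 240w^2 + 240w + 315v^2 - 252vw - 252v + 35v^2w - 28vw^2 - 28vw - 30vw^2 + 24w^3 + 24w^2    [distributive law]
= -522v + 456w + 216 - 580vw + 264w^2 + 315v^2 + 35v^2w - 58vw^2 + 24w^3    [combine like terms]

Applying distributive law to the line above:

(-54 - 6w + 63v + 7vw - 54w - 6w^2)(5v - 4w - 4)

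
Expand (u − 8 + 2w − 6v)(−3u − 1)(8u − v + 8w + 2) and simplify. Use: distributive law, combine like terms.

(u − 8 + 2w − 6v)(−3u − 1)(8u − v + 8w + 2)
= (−3u^2 − u + 24u + 8 − 6uw − 2w + 18uv + 6v)(8u − v + 8w + 2)    [distributive law]
= (−3u^2 + 23u + 8 − 6uw − 2w + 18uv + 6v)(8u − v + 8w + 2)    [combine like terms]
= −24u^3 + 3u^2v − 24u^2w − 6u^2 + 184u^2 − 23uv + 184uw + 46u + 64u − 8v + 64w + 16 − 48u^2w + 6uvw − 48uw^2 − 12uw − 16uw + 2vw − 16w^2 − 4w + 144u^2v − 18uv^2 + 144uvw + 36uv + 48uv − 6v^2 + 48vw + 12v    [distributive law]
= −24u^3 + 147u^2v − 72u^2w + 178u^2 + 61uv + 156uw + 110u + 4v + 60w + 16 + 150uvw − 48uw^2 + 50vw − 16w^2 − 18uv^2 − 6v^2    [combine like terms]

−24u^3 + 147u^2v − 72u^2w + 178u^2 + 61uv + 156uw + 110u + 4v + 60w + 16 + 150uvw − 48uw^2 + 50vw − 16w^2 − 18uv^2 − 6v^2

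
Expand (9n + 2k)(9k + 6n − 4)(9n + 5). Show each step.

(9n + 2k)(9k + 6n − 4)(9n + 5)
= (81kn + 54n^2 − 36n + 18k^2 + 12kn − 8k)(9n + 5)    [distributive law]
= (93kn + 54n^2 − 36n + 18k^2 − 8k)(9n + 5)    [combine like terms]
= 837kn^2 + 465kn + 486n^3 + 270n^2 − 324n^2 − 180n + 162k^2n + 90k^2 − 72kn − 40k    [distributive law]
= 837kn^2 + 393kn + 486n^3 − 54n^2 − 180n + 162k^2n + 90k^2 − 40k    [combine like terms]

837kn^2 + 393kn + 486n^3 − 54n^2 − 180n + 162k^2n + 90k^2 − 40k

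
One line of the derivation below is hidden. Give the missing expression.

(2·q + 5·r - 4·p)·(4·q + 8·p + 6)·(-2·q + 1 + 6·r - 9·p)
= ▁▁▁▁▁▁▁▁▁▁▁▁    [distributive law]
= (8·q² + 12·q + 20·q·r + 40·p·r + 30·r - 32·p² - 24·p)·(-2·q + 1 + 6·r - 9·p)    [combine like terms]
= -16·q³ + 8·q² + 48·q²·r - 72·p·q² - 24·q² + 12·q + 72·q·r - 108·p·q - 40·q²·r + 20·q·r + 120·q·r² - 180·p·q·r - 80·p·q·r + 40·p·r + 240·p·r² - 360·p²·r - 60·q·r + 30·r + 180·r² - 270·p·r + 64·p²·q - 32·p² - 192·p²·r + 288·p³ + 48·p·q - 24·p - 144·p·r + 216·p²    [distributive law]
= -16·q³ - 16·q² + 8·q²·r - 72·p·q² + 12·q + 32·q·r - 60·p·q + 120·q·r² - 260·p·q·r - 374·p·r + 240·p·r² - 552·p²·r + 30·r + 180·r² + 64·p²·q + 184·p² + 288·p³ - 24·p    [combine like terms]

Applying distributive law to the line above:

(8·q² + 16·p·q + 12·q + 20·q·r + 40·p·r + 30·r - 16·p·q - 32·p² - 24·p)·(-2·q + 1 + 6·r - 9·p)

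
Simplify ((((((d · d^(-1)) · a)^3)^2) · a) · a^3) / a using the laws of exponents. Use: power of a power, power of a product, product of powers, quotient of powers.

a^9

((((((d · d^(-1)) · a)^3)^2) · a) · a^3) / a
= (((((d · d^(-1)) · a)^6) · a) · a^3) / a    [power of a power]
= (((((d · d^(-1))^6) · (a^6)) · a) · a^3) / a    [power of a product]
= (((((d^6) · ((d^(-1))^6)) · (a^6)) · a) · a^3) / a    [power of a product]
= ((((d^6 · d^(-6)) · (a^6)) · a) · a^3) / a    [power of a power]
= (((d^0 · (a^6)) · a) · a^3) / a    [product of powers]
= a^9    [quotient of powers; product of powers]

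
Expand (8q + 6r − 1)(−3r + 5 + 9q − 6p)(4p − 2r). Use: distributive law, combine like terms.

216pqr − 60qr² + 124pq − 62qr + 288pq² − 144q²r − 192p²q + 36r³ + 120pr − 66r² − 144p²r − 20p + 10r + 24p²

(8q + 6r − 1)(−3r + 5 + 9q − 6p)(4p − 2r)
= (−24qr + 40q + 72q² − 48pq − 18r² + 30r + 54qr − 36pr + 3r − 5 − 9q + 6p)(4p − 2r)    [distributive law]
= (30qr + 31q + 72q² − 48pq − 18r² + 33r − 36pr − 5 + 6p)(4p − 2r)    [combine like terms]
= 120pqr − 60qr² + 124pq − 62qr + 288pq² − 144q²r − 192p²q + 96pqr − 72pr² + 36r³ + 132pr − 66r² − 144p²r + 72pr² − 20p + 10r + 24p² − 12pr    [distributive law]
= 216pqr − 60qr² + 124pq − 62qr + 288pq² − 144q²r − 192p²q + 36r³ + 120pr − 66r² − 144p²r − 20p + 10r + 24p²    [combine like terms]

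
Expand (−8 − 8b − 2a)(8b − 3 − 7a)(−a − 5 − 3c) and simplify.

−160ab + 200b + 120bc − 334a − 120 − 72c − 132a^2 − 186ac + 64ab^2 + 320b^2 + 192b^2c − 40a^2b − 120abc − 14a^3 − 42a^2c

(−8 − 8b − 2a)(8b − 3 − 7a)(−a − 5 − 3c)
= (−64b + 24 + 56a − 64b^2 + 24b + 56ab − 16ab + 6a + 14a^2)(−a − 5 − 3c)    [distributive law]
= (−40b + 24 + 62a − 64b^2 + 40ab + 14a^2)(−a − 5 − 3c)    [combine like terms]
= 40ab + 200b + 120bc − 24a − 120 − 72c − 62a^2 − 310a − 186ac + 64ab^2 + 320b^2 + 192b^2c − 40a^2b − 200ab − 120abc − 14a^3 − 70a^2 − 42a^2c    [distributive law]
= −160ab + 200b + 120bc − 334a − 120 − 72c − 132a^2 − 186ac + 64ab^2 + 320b^2 + 192b^2c − 40a^2b − 120abc − 14a^3 − 42a^2c    [combine like terms]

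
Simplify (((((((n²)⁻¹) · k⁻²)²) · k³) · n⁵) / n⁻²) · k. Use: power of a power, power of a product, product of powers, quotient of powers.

(((((((n²)⁻¹) · k⁻²)²) · k³) · n⁵) / n⁻²) · k
= (((((((n²)⁻¹)²) · ((k⁻²)²)) · k³) · n⁵) / n⁻²) · k    [power of a product]
= ((((((n²)⁻²) · ((k⁻²)²)) · k³) · n⁵) / n⁻²) · k    [power of a power]
= ((((n⁻⁴ · ((k⁻²)²)) · k³) · n⁵) / n⁻²) · k    [power of a power]
= ((((n⁻⁴ · k⁻⁴) · k³) · n⁵) / n⁻²) · k    [power of a power]
= n³    [quotient of powers; product of powers]

n³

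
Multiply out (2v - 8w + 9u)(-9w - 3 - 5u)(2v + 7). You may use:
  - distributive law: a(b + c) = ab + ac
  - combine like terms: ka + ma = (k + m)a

(2v - 8w + 9u)(-9w - 3 - 5u)(2v + 7)
= (-18vw - 6v - 10uv + 72w^2 + 24w + 40uw - 81uw - 27u - 45u^2)(2v + 7)    [distributive law]
= (-18vw - 6v - 10uv + 72w^2 + 24w - 41uw - 27u - 45u^2)(2v + 7)    [combine like terms]
= -36v^2w - 126vw - 12v^2 - 42v - 20uv^2 - 70uv + 144vw^2 + 504w^2 + 48vw + 168w - 82uvw - 287uw - 54uv - 189u - 90u^2v - 315u^2    [distributive law]
= -36v^2w - 78vw - 12v^2 - 42v - 20uv^2 - 124uv + 144vw^2 + 504w^2 + 168w - 82uvw - 287uw - 189u - 90u^2v - 315u^2    [combine like terms]

-36v^2w - 78vw - 12v^2 - 42v - 20uv^2 - 124uv + 144vw^2 + 504w^2 + 168w - 82uvw - 287uw - 189u - 90u^2v - 315u^2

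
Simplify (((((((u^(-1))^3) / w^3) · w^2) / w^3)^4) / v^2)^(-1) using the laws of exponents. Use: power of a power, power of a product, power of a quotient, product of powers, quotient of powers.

u^12v^2w^16

(((((((u^(-1))^3) / w^3) · w^2) / w^3)^4) / v^2)^(-1)
= (((((((u^(-1))^3) / w^3) · w^2) / w^3)^4)^(-1)) / ((v^2)^(-1))    [power of a quotient]
= ((((((u^(-1))^3) / w^3) · w^2) / w^3)^(-4)) / ((v^2)^(-1))    [power of a power]
= ((((((u^(-1))^3) / w^3) · w^2)^(-4)) / ((w^3)^(-4))) / ((v^2)^(-1))    [power of a quotient]
= ((((((u^(-1))^3) / w^3)^(-4)) · ((w^2)^(-4))) / ((w^3)^(-4))) / ((v^2)^(-1))    [power of a product]
= ((((((u^(-1))^3)^(-4)) / ((w^3)^(-4))) · ((w^2)^(-4))) / ((w^3)^(-4))) / ((v^2)^(-1))    [power of a quotient]
= (((((u^(-1))^(-12)) / ((w^3)^(-4))) · ((w^2)^(-4))) / ((w^3)^(-4))) / ((v^2)^(-1))    [power of a power]
= (((u^12 / ((w^3)^(-4))) · ((w^2)^(-4))) / ((w^3)^(-4))) / ((v^2)^(-1))    [power of a power]
= (((u^12 / w^(-12)) · ((w^2)^(-4))) / ((w^3)^(-4))) / ((v^2)^(-1))    [power of a power]
= (((u^12 / w^(-12)) · w^(-8)) / ((w^3)^(-4))) / ((v^2)^(-1))    [power of a power]
= (((u^12 / w^(-12)) · w^(-8)) / w^(-12)) / ((v^2)^(-1))    [power of a power]
= (((u^12 / w^(-12)) · w^(-8)) / w^(-12)) / v^(-2)    [power of a power]
= u^12v^2w^16    [quotient of powers; product of powers]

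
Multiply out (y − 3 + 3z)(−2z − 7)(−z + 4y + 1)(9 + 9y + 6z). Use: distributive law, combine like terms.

(y − 3 + 3z)(−2z − 7)(−z + 4y + 1)(9 + 9y + 6z)
= (−2yz − 7y + 6z + 21 − 6z² − 21z)(−z + 4y + 1)(9 + 9y + 6z)    [distributive law]
= (−2yz − 7y − 15z + 21 − 6z²)(−z + 4y + 1)(9 + 9y + 6z)    [combine like terms]
= (2yz² − 8y²z − 2yz + 7yz − 28y² − 7y + 15z² − 60yz − 15z − 21z + 84y + 21 + 6z³ − 24yz² − 6z²)(9 + 9y + 6z)    [distributive law]
= (−22yz² − 8y²z − 55yz − 28y² + 77y + 9z² − 36z + 21 + 6z³)(9 + 9y + 6z)    [combine like terms]
= −198yz² − 198y²z² − 132yz³ − 72y²z − 72y³z − 48y²z² − 495yz − 495y²z − 330yz² − 252y² − 252y³ − 168y²z + 693y + 693y² + 462yz + 81z² + 81yz² + 54z³ − 324z − 324yz − 216z² + 189 + 189y + 126z + 54z³ + 54yz³ + 36z⁴    [distributive law]
= −447yz² − 246y²z² − 78yz³ − 735y²z − 72y³z − 357yz + 441y² − 252y³ + 882y − 135z² + 108z³ − 198z + 189 + 36z⁴    [combine like terms]

−447yz² − 246y²z² − 78yz³ − 735y²z − 72y³z − 357yz + 441y² − 252y³ + 882y − 135z² + 108z³ − 198z + 189 + 36z⁴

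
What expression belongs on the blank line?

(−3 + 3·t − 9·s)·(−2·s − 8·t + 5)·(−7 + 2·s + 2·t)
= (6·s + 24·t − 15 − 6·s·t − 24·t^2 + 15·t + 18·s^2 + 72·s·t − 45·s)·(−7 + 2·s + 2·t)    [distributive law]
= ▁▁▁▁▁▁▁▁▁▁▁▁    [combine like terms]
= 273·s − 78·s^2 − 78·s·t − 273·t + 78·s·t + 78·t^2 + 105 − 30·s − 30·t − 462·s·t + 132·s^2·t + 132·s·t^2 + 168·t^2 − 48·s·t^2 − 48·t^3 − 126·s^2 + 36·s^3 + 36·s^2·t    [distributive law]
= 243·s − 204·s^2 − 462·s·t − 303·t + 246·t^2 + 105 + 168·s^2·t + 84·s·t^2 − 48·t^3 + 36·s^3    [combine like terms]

By combine like terms:

(−39·s + 39·t − 15 + 66·s·t − 24·t^2 + 18·s^2)·(−7 + 2·s + 2·t)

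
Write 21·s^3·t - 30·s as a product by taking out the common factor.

21·s^3·t - 30·s
= 3(7·s^3·t - 10·s)    [factor out 3]
= 3·s(7·s^2·t - 10)    [factor out s]

3·s(7·s^2·t - 10)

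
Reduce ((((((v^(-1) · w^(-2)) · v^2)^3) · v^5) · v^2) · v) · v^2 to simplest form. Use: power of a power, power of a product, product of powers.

v^13w^(-6)

((((((v^(-1) · w^(-2)) · v^2)^3) · v^5) · v^2) · v) · v^2
= ((((((v^(-1) · w^(-2))^3) · ((v^2)^3)) · v^5) · v^2) · v) · v^2    [power of a product]
= (((((((v^(-1))^3) · ((w^(-2))^3)) · ((v^2)^3)) · v^5) · v^2) · v) · v^2    [power of a product]
= (((((v^(-3) · ((w^(-2))^3)) · ((v^2)^3)) · v^5) · v^2) · v) · v^2    [power of a power]
= (((((v^(-3) · w^(-6)) · ((v^2)^3)) · v^5) · v^2) · v) · v^2    [power of a power]
= (((((v^(-3) · w^(-6)) · v^6) · v^5) · v^2) · v) · v^2    [power of a power]
= v^13w^(-6)    [product of powers]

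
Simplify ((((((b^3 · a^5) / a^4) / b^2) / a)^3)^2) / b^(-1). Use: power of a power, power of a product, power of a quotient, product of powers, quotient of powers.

b^7

((((((b^3 · a^5) / a^4) / b^2) / a)^3)^2) / b^(-1)
= (((((b^3 · a^5) / a^4) / b^2) / a)^6) / b^(-1)    [power of a power]
= (((((b^3 · a^5) / a^4) / b^2)^6) / (a^6)) / b^(-1)    [power of a quotient]
= (((((b^3 · a^5) / a^4)^6) / ((b^2)^6)) / (a^6)) / b^(-1)    [power of a quotient]
= (((((b^3 · a^5)^6) / ((a^4)^6)) / ((b^2)^6)) / (a^6)) / b^(-1)    [power of a quotient]
= ((((((b^3)^6) · ((a^5)^6)) / ((a^4)^6)) / ((b^2)^6)) / (a^6)) / b^(-1)    [power of a product]
= ((((b^18 · ((a^5)^6)) / ((a^4)^6)) / ((b^2)^6)) / (a^6)) / b^(-1)    [power of a power]
= ((((b^18 · a^30) / ((a^4)^6)) / ((b^2)^6)) / (a^6)) / b^(-1)    [power of a power]
= ((((b^18 · a^30) / a^24) / ((b^2)^6)) / (a^6)) / b^(-1)    [power of a power]
= ((((b^18 · a^30) / a^24) / b^12) / (a^6)) / b^(-1)    [power of a power]
= b^7    [quotient of powers; product of powers]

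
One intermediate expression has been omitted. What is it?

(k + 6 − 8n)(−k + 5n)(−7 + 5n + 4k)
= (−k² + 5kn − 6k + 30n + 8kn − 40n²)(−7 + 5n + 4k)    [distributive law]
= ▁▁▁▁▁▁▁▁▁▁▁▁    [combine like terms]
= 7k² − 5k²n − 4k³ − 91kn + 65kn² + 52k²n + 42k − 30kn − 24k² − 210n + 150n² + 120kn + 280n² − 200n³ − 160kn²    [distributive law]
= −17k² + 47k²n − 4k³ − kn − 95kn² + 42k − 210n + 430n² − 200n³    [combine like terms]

Applying combine like terms to the line above:

(−k² + 13kn − 6k + 30n − 40n²)(−7 + 5n + 4k)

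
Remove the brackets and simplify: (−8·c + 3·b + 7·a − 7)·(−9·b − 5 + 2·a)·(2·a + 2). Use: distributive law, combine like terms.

(−8·c + 3·b + 7·a − 7)·(−9·b − 5 + 2·a)·(2·a + 2)
= (72·b·c + 40·c − 16·a·c − 27·b² − 15·b + 6·a·b − 63·a·b − 35·a + 14·a² + 63·b + 35 − 14·a)·(2·a + 2)    [distributive law]
= (72·b·c + 40·c − 16·a·c − 27·b² + 48·b − 57·a·b − 49·a + 14·a² + 35)·(2·a + 2)    [combine like terms]
= 144·a·b·c + 144·b·c + 80·a·c + 80·c − 32·a²·c − 32·a·c − 54·a·b² − 54·b² + 96·a·b + 96·b − 114·a²·b − 114·a·b − 98·a² − 98·a + 28·a³ + 28·a² + 70·a + 70    [distributive law]
= 144·a·b·c + 144·b·c + 48·a·c + 80·c − 32·a²·c − 54·a·b² − 54·b² − 18·a·b + 96·b − 114·a²·b − 70·a² − 28·a + 28·a³ + 70    [combine like terms]

144·a·b·c + 144·b·c + 48·a·c + 80·c − 32·a²·c − 54·a·b² − 54·b² − 18·a·b + 96·b − 114·a²·b − 70·a² − 28·a + 28·a³ + 70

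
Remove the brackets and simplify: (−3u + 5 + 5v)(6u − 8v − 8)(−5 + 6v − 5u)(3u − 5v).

(−3u + 5 + 5v)(6u − 8v − 8)(−5 + 6v − 5u)(3u − 5v)
= (−18u² + 24uv + 24u + 30u − 40v − 40 + 30uv − 40v² − 40v)(−5 + 6v − 5u)(3u − 5v)    [distributive law]
= (−18u² + 54uv + 54u − 80v − 40 − 40v²)(−5 + 6v − 5u)(3u − 5v)    [combine like terms]
= (90u² − 108u²v + 90u³ − 270uv + 324uv² − 270u²v − 270u + 324uv − 270u² + 400v − 480v² + 400uv + 200 − 240v + 200u + 200v² − 240v³ + 200uv²)(3u − 5v)    [distributive law]
= (−180u² − 378u²v + 90u³ + 454uv + 524uv² − 70u + 160v − 280v² + 200 − 240v³)(3u − 5v)    [combine like terms]
= −540u³ + 900u²v − 1134u³v + 1890u²v² + 270u⁴ − 450u³v + 1362u²v − 2270uv² + 1572u²v² − 2620uv³ − 210u² + 350uv + 480uv − 800v² − 840uv² + 1400v³ + 600u − 1000v − 720uv³ + 1200v⁴    [distributive law]
= −540u³ + 2262u²v − 1584u³v + 3462u²v² + 270u⁴ − 3110uv² − 3340uv³ − 210u² + 830uv − 800v² + 1400v³ + 600u − 1000v + 1200v⁴    [combine like terms]

−540u³ + 2262u²v − 1584u³v + 3462u²v² + 270u⁴ − 3110uv² − 3340uv³ − 210u² + 830uv − 800v² + 1400v³ + 600u − 1000v + 1200v⁴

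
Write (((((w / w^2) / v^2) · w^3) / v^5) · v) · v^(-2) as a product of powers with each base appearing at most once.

(((((w / w^2) / v^2) · w^3) / v^5) · v) · v^(-2)
= ((((w^(-1) / v^2) · w^3) / v^5) · v) · v^(-2)    [quotient of powers]
= v^(-8)w^2    [quotient of powers; product of powers]

v^(-8)w^2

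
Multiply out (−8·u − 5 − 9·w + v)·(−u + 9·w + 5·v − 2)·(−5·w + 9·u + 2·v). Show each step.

(−8·u − 5 − 9·w + v)·(−u + 9·w + 5·v − 2)·(−5·w + 9·u + 2·v)
= (8·u^2 − 72·u·w − 40·u·v + 16·u + 5·u − 45·w − 25·v + 10 + 9·u·w − 81·w^2 − 45·v·w + 18·w − u·v + 9·v·w + 5·v^2 − 2·v)·(−5·w + 9·u + 2·v)    [distributive law]
= (8·u^2 − 63·u·w − 41·u·v + 21·u − 27·w − 27·v + 10 − 81·w^2 − 36·v·w + 5·v^2)·(−5·w + 9·u + 2·v)    [combine like terms]
= −40·u^2·w + 72·u^3 + 16·u^2·v + 315·u·w^2 − 567·u^2·w − 126·u·v·w + 205·u·v·w − 369·u^2·v − 82·u·v^2 − 105·u·w + 189·u^2 + 42·u·v + 135·w^2 − 243·u·w − 54·v·w + 135·v·w − 243·u·v − 54·v^2 − 50·w + 90·u + 20·v + 405·w^3 − 729·u·w^2 − 162·v·w^2 + 180·v·w^2 − 324·u·v·w − 72·v^2·w − 25·v^2·w + 45·u·v^2 + 10·v^3    [distributive law]
= −607·u^2·w + 72·u^3 − 353·u^2·v − 414·u·w^2 − 245·u·v·w − 37·u·v^2 − 348·u·w + 189·u^2 − 201·u·v + 135·w^2 + 81·v·w − 54·v^2 − 50·w + 90·u + 20·v + 405·w^3 + 18·v·w^2 − 97·v^2·w + 10·v^3    [combine like terms]

−607·u^2·w + 72·u^3 − 353·u^2·v − 414·u·w^2 − 245·u·v·w − 37·u·v^2 − 348·u·w + 189·u^2 − 201·u·v + 135·w^2 + 81·v·w − 54·v^2 − 50·w + 90·u + 20·v + 405·w^3 + 18·v·w^2 − 97·v^2·w + 10·v^3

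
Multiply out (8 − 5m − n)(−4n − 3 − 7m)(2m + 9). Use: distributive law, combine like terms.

185mn − 261n − 417m − 216 + 233m² + 54m²n + 70m³ + 8mn² + 36n²

(8 − 5m − n)(−4n − 3 − 7m)(2m + 9)
= (−32n − 24 − 56m + 20mn + 15m + 35m² + 4n² + 3n + 7mn)(2m + 9)    [distributive law]
= (−29n − 24 − 41m + 27mn + 35m² + 4n²)(2m + 9)    [combine like terms]
= −58mn − 261n − 48m − 216 − 82m² − 369m + 54m²n + 243mn + 70m³ + 315m² + 8mn² + 36n²    [distributive law]
= 185mn − 261n − 417m − 216 + 233m² + 54m²n + 70m³ + 8mn² + 36n²    [combine like terms]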